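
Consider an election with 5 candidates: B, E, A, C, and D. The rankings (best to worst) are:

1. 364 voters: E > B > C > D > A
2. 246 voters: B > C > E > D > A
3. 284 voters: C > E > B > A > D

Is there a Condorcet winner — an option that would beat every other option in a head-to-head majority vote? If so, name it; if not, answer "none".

none

Checking pairwise contests:
E beats B 648–246.
C beats E 530–364.
B beats A 894–0.
B beats C 610–284.
B beats D 894–0.
Every option loses at least one head-to-head, so there is no Condorcet winner.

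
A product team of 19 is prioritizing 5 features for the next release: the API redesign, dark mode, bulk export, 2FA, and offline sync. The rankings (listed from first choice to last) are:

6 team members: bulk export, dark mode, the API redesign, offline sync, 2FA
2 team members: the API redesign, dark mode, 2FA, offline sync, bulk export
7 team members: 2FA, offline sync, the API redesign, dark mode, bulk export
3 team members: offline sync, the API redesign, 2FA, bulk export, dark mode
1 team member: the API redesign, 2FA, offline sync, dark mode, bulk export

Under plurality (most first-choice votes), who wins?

2FA

First-place votes: the API redesign 3, dark mode 0, bulk export 6, 2FA 7, offline sync 3.
2FA has the most first-place votes.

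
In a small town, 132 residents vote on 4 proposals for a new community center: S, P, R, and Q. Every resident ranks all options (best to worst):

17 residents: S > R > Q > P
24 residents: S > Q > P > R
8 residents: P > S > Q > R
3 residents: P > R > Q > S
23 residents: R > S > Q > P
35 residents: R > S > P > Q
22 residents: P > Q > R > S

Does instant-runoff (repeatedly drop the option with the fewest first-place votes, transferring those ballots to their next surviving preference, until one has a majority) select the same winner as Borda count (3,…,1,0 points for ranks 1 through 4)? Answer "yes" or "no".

Instant-runoff — R1 S 41, P 33, R 58, Q 0 (Q out); R2 S 41, P 33, R 58 (P out); R3 S 49, R 83 (R winner). Winner: R.
Borda — scores: S 255, P 158, R 236, Q 143. Winner: S.
The two methods disagree.

no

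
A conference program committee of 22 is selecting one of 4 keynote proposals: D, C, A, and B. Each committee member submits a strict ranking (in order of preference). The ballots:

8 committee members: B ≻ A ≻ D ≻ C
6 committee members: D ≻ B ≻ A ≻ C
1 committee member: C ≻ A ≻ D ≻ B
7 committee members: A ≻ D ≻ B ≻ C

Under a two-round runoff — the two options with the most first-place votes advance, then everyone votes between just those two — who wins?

Round 1 first-place votes: D 6, C 1, A 7, B 8.
B and A advance.
Runoff: B is preferred to A by 14 voters; A by 8.
B wins the runoff.

B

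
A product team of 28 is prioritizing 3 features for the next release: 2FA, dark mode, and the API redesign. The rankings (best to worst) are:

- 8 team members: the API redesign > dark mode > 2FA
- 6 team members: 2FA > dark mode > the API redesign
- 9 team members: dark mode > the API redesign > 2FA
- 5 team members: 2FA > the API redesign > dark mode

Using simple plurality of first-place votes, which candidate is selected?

2FA

First-place votes: 2FA 11, dark mode 9, the API redesign 8.
2FA has the most first-place votes.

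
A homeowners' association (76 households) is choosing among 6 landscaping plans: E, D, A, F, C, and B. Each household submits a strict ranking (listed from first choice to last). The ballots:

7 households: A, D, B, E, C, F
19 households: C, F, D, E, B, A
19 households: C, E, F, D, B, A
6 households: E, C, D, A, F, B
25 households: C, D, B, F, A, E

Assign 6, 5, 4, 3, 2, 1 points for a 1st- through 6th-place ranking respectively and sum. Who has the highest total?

C

E: 7·3 + 19·3 + 19·5 + 6·6 + 25·1 = 234
D: 7·5 + 19·4 + 19·3 + 6·4 + 25·5 = 317
A: 7·6 + 19·1 + 19·1 + 6·3 + 25·2 = 148
F: 7·1 + 19·5 + 19·4 + 6·2 + 25·3 = 265
C: 7·2 + 19·6 + 19·6 + 6·5 + 25·6 = 422
B: 7·4 + 19·2 + 19·2 + 6·1 + 25·4 = 210
C has the highest Borda score (422).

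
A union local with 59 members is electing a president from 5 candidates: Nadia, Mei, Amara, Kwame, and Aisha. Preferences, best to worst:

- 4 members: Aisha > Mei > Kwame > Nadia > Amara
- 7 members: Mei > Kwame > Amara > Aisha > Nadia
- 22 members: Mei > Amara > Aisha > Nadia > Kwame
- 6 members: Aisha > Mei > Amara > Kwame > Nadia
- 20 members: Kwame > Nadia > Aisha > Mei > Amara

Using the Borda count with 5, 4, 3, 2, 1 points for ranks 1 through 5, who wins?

Mei

Nadia: 4·2 + 7·1 + 22·2 + 6·1 + 20·4 = 145
Mei: 4·4 + 7·5 + 22·5 + 6·4 + 20·2 = 225
Amara: 4·1 + 7·3 + 22·4 + 6·3 + 20·1 = 151
Kwame: 4·3 + 7·4 + 22·1 + 6·2 + 20·5 = 174
Aisha: 4·5 + 7·2 + 22·3 + 6·5 + 20·3 = 190
Mei has the highest Borda score (225).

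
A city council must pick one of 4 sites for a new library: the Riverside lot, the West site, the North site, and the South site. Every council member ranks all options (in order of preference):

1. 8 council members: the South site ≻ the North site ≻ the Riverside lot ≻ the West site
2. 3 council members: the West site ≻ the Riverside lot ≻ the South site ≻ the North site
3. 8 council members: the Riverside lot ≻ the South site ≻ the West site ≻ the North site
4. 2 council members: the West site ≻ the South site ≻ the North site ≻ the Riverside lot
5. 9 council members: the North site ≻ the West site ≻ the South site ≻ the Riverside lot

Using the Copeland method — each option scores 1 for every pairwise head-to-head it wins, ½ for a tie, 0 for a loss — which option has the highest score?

the South site

the Riverside lot: beats the West site; loses to the North site and the South site → score 1.
the West site: loses to the Riverside lot, the North site, and the South site → score 0.
the North site: beats the Riverside lot and the West site; loses to the South site → score 2.
the South site: beats the Riverside lot, the West site, and the North site → score 3.
the South site has the best pairwise record.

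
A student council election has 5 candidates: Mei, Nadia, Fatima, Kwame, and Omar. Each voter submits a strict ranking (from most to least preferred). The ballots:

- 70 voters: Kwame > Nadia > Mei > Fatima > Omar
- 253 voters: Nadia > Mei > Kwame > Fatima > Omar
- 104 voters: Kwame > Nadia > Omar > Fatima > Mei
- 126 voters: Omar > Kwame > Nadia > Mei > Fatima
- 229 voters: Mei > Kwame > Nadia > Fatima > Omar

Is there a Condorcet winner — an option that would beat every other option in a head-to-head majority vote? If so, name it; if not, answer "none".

none

Checking pairwise contests:
Nadia beats Mei 553–229.
Kwame beats Nadia 529–253.
Mei beats Fatima 678–104.
Mei beats Kwame 482–300.
Mei beats Omar 552–230.
Every option loses at least one head-to-head, so there is no Condorcet winner.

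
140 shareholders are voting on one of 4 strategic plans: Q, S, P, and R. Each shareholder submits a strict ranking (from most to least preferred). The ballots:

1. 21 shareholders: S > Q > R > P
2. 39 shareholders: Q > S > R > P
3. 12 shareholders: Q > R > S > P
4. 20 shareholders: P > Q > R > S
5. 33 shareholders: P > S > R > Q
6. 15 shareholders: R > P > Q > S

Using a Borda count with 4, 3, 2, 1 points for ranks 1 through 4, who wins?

Q

Q: 21·3 + 39·4 + 12·4 + 20·3 + 33·1 + 15·2 = 390
S: 21·4 + 39·3 + 12·2 + 20·1 + 33·3 + 15·1 = 359
P: 21·1 + 39·1 + 12·1 + 20·4 + 33·4 + 15·3 = 329
R: 21·2 + 39·2 + 12·3 + 20·2 + 33·2 + 15·4 = 322
Q has the highest Borda score (390).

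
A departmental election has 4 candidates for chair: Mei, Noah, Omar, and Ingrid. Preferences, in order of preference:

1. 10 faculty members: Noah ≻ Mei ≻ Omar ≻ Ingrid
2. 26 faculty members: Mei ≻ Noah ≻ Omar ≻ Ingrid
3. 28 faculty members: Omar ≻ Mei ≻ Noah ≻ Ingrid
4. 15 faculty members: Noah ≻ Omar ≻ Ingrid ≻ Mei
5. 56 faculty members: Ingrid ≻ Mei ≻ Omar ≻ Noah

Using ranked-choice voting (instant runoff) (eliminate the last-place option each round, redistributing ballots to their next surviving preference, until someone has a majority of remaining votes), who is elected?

Omar

Round 1: Mei 26, Noah 25, Omar 28, Ingrid 56. Eliminate Noah.
Round 2: Mei 36, Omar 43, Ingrid 56. Eliminate Mei.
Round 3: Omar 79, Ingrid 56. Omar has a majority.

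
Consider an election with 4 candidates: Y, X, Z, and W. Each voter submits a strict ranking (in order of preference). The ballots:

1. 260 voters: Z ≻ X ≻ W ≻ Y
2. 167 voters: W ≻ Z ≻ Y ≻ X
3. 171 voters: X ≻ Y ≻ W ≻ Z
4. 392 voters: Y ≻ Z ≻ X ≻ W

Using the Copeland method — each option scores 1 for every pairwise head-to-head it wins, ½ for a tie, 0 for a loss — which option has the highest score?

Y: beats X, Z, and W → score 3.
X: beats W; loses to Y and Z → score 1.
Z: beats X and W; loses to Y → score 2.
W: loses to Y, X, and Z → score 0.
Y has the best pairwise record.

Y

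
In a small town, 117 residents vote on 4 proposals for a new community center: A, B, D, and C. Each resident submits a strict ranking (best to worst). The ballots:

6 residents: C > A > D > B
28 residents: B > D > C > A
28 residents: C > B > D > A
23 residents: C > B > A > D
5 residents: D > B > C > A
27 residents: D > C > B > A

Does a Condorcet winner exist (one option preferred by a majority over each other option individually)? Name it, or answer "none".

none

Checking pairwise contests:
B beats A 111–6.
C beats B 84–33.
B beats D 79–38.
D beats C 60–57.
Every option loses at least one head-to-head, so there is no Condorcet winner.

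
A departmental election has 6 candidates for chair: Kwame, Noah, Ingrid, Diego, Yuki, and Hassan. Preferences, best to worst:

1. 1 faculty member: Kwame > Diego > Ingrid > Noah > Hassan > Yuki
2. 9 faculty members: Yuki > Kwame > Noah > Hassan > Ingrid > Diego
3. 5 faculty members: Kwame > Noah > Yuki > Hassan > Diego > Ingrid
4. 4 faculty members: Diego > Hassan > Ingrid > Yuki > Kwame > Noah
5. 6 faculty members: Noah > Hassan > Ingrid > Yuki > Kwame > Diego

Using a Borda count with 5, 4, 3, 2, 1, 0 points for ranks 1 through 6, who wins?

Yuki

Kwame: 1·5 + 9·4 + 5·5 + 4·1 + 6·1 = 76
Noah: 1·2 + 9·3 + 5·4 + 4·0 + 6·5 = 79
Ingrid: 1·3 + 9·1 + 5·0 + 4·3 + 6·3 = 42
Diego: 1·4 + 9·0 + 5·1 + 4·5 + 6·0 = 29
Yuki: 1·0 + 9·5 + 5·3 + 4·2 + 6·2 = 80
Hassan: 1·1 + 9·2 + 5·2 + 4·4 + 6·4 = 69
Yuki has the highest Borda score (80).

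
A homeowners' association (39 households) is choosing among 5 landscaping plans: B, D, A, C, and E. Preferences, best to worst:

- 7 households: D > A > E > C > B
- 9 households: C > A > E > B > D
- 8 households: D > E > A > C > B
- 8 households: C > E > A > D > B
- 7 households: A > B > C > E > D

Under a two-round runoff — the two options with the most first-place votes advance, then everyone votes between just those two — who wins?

Round 1 first-place votes: B 0, D 15, A 7, C 17, E 0.
C and D advance.
Runoff: C is preferred to D by 24 voters; D by 15.
C wins the runoff.

C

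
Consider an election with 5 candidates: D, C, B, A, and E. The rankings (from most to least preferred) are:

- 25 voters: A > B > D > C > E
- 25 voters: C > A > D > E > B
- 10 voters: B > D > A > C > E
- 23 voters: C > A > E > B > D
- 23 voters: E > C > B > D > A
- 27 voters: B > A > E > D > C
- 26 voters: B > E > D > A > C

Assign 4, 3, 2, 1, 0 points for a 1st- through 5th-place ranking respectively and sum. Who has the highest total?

D: 25·2 + 25·2 + 10·3 + 23·0 + 23·1 + 27·1 + 26·2 = 232
C: 25·1 + 25·4 + 10·1 + 23·4 + 23·3 + 27·0 + 26·0 = 296
B: 25·3 + 25·0 + 10·4 + 23·1 + 23·2 + 27·4 + 26·4 = 396
A: 25·4 + 25·3 + 10·2 + 23·3 + 23·0 + 27·3 + 26·1 = 371
E: 25·0 + 25·1 + 10·0 + 23·2 + 23·4 + 27·2 + 26·3 = 295
B has the highest Borda score (396).

B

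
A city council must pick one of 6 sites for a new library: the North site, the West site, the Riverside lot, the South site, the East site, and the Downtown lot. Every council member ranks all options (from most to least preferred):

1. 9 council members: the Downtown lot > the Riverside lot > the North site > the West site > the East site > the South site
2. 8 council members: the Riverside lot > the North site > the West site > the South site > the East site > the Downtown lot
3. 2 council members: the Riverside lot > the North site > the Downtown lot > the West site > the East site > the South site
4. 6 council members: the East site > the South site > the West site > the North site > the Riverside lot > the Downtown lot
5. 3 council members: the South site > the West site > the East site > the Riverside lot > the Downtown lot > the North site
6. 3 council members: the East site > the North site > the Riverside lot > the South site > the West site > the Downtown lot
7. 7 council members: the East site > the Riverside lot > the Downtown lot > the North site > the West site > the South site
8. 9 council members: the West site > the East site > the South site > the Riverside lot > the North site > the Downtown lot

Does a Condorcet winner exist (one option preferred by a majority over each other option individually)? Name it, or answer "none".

Checking pairwise contests:
the Riverside lot beats the North site 38–9.
the North site beats the West site 29–18.
the East site beats the Riverside lot 28–19.
the North site beats the South site 29–18.
the West site beats the East site 31–16.
the North site beats the Downtown lot 28–19.
Every option loses at least one head-to-head, so there is no Condorcet winner.

none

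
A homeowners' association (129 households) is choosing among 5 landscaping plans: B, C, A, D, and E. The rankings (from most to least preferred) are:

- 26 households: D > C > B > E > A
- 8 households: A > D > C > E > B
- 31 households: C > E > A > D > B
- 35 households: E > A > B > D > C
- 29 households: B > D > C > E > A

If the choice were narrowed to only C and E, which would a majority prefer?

C

Voters preferring C to E: 94; preferring E to C: 35.
C wins the head-to-head.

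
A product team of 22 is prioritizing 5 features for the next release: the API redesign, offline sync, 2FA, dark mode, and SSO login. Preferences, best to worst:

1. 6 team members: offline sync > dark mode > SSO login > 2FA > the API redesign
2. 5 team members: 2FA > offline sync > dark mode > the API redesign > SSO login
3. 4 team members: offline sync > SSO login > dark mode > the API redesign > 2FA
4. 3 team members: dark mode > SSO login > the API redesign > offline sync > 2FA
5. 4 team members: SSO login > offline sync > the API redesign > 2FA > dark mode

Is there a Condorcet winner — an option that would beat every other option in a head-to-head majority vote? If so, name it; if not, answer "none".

offline sync

offline sync vs the API redesign: 19–3 for offline sync.
offline sync vs 2FA: 17–5 for offline sync.
offline sync vs dark mode: 19–3 for offline sync.
offline sync vs SSO login: 15–7 for offline sync.
offline sync beats every other option head-to-head.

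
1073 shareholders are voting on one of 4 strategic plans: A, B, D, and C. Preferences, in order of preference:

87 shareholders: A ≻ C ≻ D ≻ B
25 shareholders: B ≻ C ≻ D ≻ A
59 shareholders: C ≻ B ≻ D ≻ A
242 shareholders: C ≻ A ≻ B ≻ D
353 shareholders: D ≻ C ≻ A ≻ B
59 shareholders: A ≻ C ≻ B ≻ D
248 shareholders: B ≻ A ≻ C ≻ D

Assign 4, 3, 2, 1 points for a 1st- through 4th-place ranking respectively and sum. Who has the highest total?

C

A: 87·4 + 25·1 + 59·1 + 242·3 + 353·2 + 59·4 + 248·3 = 2844
B: 87·1 + 25·4 + 59·3 + 242·2 + 353·1 + 59·2 + 248·4 = 2311
D: 87·2 + 25·2 + 59·2 + 242·1 + 353·4 + 59·1 + 248·1 = 2303
C: 87·3 + 25·3 + 59·4 + 242·4 + 353·3 + 59·3 + 248·2 = 3272
C has the highest Borda score (3272).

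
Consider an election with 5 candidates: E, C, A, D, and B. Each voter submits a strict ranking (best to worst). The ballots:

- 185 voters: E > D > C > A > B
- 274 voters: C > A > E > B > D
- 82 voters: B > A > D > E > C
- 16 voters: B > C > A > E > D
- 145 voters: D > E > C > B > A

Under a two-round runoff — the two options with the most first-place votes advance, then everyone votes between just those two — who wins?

Round 1 first-place votes: E 185, C 274, A 0, D 145, B 98.
C and E advance.
Runoff: C is preferred to E by 290 voters; E by 412.
E wins the runoff.

E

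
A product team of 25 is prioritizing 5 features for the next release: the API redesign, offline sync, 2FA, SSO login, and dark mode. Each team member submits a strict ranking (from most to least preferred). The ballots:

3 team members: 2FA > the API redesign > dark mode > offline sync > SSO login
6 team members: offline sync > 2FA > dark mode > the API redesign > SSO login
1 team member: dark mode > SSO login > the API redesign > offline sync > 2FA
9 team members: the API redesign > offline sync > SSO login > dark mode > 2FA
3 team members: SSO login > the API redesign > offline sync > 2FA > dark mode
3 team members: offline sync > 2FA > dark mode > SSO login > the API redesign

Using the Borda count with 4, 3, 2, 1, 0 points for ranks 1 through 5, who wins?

the API redesign: 3·3 + 6·1 + 1·2 + 9·4 + 3·3 + 3·0 = 62
offline sync: 3·1 + 6·4 + 1·1 + 9·3 + 3·2 + 3·4 = 73
2FA: 3·4 + 6·3 + 1·0 + 9·0 + 3·1 + 3·3 = 42
SSO login: 3·0 + 6·0 + 1·3 + 9·2 + 3·4 + 3·1 = 36
dark mode: 3·2 + 6·2 + 1·4 + 9·1 + 3·0 + 3·2 = 37
offline sync has the highest Borda score (73).

offline sync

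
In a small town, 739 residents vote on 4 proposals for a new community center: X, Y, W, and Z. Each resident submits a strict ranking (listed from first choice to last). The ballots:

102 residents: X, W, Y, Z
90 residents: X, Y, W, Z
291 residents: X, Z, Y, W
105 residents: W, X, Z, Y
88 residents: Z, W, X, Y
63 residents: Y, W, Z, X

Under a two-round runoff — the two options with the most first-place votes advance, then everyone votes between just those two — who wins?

Round 1 first-place votes: X 483, Y 63, W 105, Z 88.
X and W advance.
Runoff: X is preferred to W by 483 voters; W by 256.
X wins the runoff.

X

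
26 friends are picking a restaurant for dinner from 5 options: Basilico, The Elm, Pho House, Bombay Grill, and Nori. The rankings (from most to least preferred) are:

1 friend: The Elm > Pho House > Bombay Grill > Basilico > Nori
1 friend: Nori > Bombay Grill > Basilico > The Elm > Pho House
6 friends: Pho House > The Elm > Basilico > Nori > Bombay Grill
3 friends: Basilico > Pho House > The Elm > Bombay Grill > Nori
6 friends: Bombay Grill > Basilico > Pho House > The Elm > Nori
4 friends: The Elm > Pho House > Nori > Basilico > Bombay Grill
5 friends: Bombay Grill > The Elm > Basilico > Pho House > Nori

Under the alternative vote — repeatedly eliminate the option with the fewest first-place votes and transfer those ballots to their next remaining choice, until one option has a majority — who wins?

Round 1: Basilico 3, The Elm 5, Pho House 6, Bombay Grill 11, Nori 1. Eliminate Nori.
Round 2: Basilico 3, The Elm 5, Pho House 6, Bombay Grill 12. Eliminate Basilico.
Round 3: The Elm 5, Pho House 9, Bombay Grill 12. Eliminate The Elm.
Round 4: Pho House 14, Bombay Grill 12. Pho House has a majority.

Pho House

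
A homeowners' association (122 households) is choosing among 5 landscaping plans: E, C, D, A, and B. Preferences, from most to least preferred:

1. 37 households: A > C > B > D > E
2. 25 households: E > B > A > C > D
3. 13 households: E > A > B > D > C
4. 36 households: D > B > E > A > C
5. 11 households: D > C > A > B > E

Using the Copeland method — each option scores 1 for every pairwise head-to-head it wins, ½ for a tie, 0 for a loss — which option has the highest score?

E: beats C and A; loses to D and B → score 2.
C: beats D; loses to E, A, and B → score 1.
D: beats E; loses to C, A, and B → score 1.
A: beats C and D; ties B; loses to E → score 2.5.
B: beats E, C, and D; ties A → score 3.5.
B has the best pairwise record.

B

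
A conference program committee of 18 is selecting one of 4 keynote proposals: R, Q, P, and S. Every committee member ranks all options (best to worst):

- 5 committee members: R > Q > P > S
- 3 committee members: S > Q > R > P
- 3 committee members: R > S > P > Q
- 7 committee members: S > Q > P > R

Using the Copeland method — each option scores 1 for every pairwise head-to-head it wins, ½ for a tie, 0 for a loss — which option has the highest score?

S

R: beats P; loses to Q and S → score 1.
Q: beats R and P; loses to S → score 2.
P: loses to R, Q, and S → score 0.
S: beats R, Q, and P → score 3.
S has the best pairwise record.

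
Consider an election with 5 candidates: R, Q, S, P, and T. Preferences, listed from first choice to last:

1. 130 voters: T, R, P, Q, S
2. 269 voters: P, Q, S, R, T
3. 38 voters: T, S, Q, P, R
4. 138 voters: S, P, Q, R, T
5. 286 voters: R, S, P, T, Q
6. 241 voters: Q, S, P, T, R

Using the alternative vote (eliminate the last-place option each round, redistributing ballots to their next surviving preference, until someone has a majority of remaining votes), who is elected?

P

Round 1: R 286, Q 241, S 138, P 269, T 168. Eliminate S.
Round 2: R 286, Q 241, P 407, T 168. Eliminate T.
Round 3: R 416, Q 279, P 407. Eliminate Q.
Round 4: R 416, P 686. P has a majority.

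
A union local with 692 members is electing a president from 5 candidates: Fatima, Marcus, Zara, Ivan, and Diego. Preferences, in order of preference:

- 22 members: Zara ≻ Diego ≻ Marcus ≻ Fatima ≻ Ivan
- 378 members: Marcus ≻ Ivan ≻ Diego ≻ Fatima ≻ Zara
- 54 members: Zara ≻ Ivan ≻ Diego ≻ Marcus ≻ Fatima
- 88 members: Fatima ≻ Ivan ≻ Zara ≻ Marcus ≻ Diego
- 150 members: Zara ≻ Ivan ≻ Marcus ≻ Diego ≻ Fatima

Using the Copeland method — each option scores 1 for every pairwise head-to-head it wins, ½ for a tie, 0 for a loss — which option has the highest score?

Fatima: beats Zara; loses to Marcus, Ivan, and Diego → score 1.
Marcus: beats Fatima, Zara, Ivan, and Diego → score 4.
Zara: loses to Fatima, Marcus, Ivan, and Diego → score 0.
Ivan: beats Fatima, Zara, and Diego; loses to Marcus → score 3.
Diego: beats Fatima and Zara; loses to Marcus and Ivan → score 2.
Marcus has the best pairwise record.

Marcus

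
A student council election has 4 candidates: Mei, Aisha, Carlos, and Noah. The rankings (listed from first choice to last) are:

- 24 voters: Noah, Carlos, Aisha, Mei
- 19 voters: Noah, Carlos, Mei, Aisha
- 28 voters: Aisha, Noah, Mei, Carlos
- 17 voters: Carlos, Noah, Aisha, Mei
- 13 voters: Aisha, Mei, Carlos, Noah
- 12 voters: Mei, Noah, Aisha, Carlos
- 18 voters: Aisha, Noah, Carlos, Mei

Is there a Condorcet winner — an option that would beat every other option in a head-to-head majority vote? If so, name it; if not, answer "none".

Noah

Noah vs Mei: 106–25 for Noah.
Noah vs Aisha: 72–59 for Noah.
Noah vs Carlos: 101–30 for Noah.
Noah beats every other option head-to-head.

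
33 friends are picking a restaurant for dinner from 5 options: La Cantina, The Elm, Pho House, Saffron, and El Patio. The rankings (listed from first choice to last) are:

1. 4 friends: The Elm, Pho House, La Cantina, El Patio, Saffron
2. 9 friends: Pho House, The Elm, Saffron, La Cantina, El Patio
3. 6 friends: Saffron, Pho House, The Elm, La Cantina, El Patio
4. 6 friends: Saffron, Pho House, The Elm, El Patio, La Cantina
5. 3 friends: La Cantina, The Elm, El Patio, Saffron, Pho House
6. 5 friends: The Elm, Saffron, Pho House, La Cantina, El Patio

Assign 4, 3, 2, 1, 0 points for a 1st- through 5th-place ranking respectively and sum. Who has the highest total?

The Elm

La Cantina: 4·2 + 9·1 + 6·1 + 6·0 + 3·4 + 5·1 = 40
The Elm: 4·4 + 9·3 + 6·2 + 6·2 + 3·3 + 5·4 = 96
Pho House: 4·3 + 9·4 + 6·3 + 6·3 + 3·0 + 5·2 = 94
Saffron: 4·0 + 9·2 + 6·4 + 6·4 + 3·1 + 5·3 = 84
El Patio: 4·1 + 9·0 + 6·0 + 6·1 + 3·2 + 5·0 = 16
The Elm has the highest Borda score (96).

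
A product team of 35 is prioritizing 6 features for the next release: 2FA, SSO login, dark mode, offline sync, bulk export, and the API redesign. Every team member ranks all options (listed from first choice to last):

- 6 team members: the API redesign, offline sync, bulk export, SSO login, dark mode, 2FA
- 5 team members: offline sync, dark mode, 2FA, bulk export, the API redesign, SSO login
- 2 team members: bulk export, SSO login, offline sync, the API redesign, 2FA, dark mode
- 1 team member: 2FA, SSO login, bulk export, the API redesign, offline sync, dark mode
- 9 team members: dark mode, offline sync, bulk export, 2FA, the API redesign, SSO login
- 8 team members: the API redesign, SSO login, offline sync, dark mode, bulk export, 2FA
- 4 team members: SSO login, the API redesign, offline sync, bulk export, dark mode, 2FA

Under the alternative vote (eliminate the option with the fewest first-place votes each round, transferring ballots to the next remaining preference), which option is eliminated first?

Round 1: 2FA 1, SSO login 4, dark mode 9, offline sync 5, bulk export 2, the API redesign 14. Eliminate 2FA.

2FA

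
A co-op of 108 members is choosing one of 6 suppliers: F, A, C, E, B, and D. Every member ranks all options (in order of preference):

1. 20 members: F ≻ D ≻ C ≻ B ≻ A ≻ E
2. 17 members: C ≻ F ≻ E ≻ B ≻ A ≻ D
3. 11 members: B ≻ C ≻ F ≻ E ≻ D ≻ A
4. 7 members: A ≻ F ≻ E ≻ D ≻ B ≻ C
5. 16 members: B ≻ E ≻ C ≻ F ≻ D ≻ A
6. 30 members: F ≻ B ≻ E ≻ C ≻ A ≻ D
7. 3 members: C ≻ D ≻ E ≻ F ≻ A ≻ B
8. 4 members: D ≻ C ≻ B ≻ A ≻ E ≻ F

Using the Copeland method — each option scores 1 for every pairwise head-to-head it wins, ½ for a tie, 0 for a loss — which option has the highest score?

F

F: beats A, C, E, B, and D → score 5.
A: ties D; loses to F, C, E, and B → score 0.5.
C: beats A, E, and D; loses to F and B → score 3.
E: beats A and D; loses to F, C, and B → score 2.
B: beats A, C, E, and D; loses to F → score 4.
D: ties A; loses to F, C, E, and B → score 0.5.
F has the best pairwise record.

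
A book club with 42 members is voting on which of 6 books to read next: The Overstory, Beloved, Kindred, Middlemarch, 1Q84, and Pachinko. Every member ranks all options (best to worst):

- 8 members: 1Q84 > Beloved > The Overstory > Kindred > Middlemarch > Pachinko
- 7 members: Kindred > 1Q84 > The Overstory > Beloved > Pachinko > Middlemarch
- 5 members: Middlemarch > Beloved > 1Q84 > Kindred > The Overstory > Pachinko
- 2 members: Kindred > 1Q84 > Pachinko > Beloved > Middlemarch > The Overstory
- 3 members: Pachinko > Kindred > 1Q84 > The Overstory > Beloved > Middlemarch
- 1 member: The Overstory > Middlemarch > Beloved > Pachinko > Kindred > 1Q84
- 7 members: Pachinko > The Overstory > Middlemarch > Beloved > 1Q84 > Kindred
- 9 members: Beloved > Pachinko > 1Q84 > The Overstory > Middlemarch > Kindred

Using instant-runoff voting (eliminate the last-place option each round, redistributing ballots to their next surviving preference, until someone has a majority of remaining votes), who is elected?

Round 1: The Overstory 1, Beloved 9, Kindred 9, Middlemarch 5, 1Q84 8, Pachinko 10. Eliminate The Overstory.
Round 2: Beloved 9, Kindred 9, Middlemarch 6, 1Q84 8, Pachinko 10. Eliminate Middlemarch.
Round 3: Beloved 15, Kindred 9, 1Q84 8, Pachinko 10. Eliminate 1Q84.
Round 4: Beloved 23, Kindred 9, Pachinko 10. Beloved has a majority.

Beloved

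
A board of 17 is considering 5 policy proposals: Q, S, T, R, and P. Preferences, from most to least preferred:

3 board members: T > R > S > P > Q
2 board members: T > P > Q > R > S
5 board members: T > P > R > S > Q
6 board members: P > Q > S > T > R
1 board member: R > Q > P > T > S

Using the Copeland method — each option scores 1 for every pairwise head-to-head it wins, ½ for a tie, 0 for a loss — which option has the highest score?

T

Q: beats S; loses to T, R, and P → score 1.
S: loses to Q, T, R, and P → score 0.
T: beats Q, S, R, and P → score 4.
R: beats Q and S; loses to T and P → score 2.
P: beats Q, S, and R; loses to T → score 3.
T has the best pairwise record.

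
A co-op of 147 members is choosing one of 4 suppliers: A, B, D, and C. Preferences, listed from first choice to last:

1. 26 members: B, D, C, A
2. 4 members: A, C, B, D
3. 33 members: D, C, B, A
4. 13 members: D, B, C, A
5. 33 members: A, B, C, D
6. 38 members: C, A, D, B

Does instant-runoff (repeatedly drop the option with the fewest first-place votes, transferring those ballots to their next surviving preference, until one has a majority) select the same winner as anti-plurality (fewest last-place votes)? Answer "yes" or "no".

yes

Instant-runoff — R1 A 37, B 26, D 46, C 38 (B out); R2 A 37, D 72, C 38 (A out); R3 D 72, C 75 (C winner). Winner: C.
Anti-plurality — last-place votes: A 72, B 38, D 37, C 0. Winner: C.
The two methods agree.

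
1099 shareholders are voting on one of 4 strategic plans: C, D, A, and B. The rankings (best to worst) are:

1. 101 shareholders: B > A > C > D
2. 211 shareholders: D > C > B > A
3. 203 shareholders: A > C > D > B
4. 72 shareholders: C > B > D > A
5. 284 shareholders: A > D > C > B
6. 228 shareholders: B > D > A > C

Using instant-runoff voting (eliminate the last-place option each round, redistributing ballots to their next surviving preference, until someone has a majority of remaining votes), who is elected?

Round 1: C 72, D 211, A 487, B 329. Eliminate C.
Round 2: D 211, A 487, B 401. Eliminate D.
Round 3: A 487, B 612. B has a majority.

B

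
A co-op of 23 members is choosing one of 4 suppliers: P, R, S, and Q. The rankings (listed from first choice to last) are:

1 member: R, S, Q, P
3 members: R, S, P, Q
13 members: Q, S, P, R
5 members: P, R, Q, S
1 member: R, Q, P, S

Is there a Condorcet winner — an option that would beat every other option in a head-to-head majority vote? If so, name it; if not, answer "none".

Q vs P: 15–8 for Q.
Q vs R: 13–10 for Q.
Q vs S: 19–4 for Q.
Q beats every other option head-to-head.

Q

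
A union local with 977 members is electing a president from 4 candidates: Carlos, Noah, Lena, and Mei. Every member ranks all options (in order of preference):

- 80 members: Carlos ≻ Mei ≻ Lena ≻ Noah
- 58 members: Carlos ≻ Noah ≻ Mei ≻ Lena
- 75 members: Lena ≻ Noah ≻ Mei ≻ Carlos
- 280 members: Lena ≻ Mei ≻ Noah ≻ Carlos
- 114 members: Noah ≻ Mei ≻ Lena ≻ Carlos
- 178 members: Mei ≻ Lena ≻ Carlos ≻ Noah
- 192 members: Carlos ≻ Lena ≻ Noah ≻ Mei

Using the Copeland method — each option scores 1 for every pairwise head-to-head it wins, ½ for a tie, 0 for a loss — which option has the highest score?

Lena

Carlos: beats Noah; loses to Lena and Mei → score 1.
Noah: loses to Carlos, Lena, and Mei → score 0.
Lena: beats Carlos, Noah, and Mei → score 3.
Mei: beats Carlos and Noah; loses to Lena → score 2.
Lena has the best pairwise record.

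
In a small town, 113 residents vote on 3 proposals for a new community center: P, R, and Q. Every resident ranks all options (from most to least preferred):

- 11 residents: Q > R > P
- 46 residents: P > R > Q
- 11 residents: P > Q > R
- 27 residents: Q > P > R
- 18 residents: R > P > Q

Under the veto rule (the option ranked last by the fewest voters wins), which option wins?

Last-place votes: P 11, R 38, Q 64.
P is ranked last by the fewest voters, so P wins.

P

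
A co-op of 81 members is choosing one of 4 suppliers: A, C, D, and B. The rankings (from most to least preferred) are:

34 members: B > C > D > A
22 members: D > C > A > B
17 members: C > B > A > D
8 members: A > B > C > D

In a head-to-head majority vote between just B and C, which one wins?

B

Voters preferring B to C: 42; preferring C to B: 39.
B wins the head-to-head.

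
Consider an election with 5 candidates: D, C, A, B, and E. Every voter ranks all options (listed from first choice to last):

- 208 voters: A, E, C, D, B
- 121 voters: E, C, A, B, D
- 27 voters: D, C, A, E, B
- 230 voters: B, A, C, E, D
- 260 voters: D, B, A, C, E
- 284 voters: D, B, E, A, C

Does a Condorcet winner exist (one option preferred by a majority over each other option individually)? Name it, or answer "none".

D

D vs C: 571–559 for D.
D vs A: 571–559 for D.
D vs B: 779–351 for D.
D vs E: 571–559 for D.
D beats every other option head-to-head.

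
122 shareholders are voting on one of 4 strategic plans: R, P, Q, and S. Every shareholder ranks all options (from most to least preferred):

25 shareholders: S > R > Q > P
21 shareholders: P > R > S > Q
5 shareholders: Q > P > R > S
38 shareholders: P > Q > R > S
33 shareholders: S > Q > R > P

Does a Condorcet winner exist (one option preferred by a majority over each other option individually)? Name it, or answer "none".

none

Checking pairwise contests:
P beats R 64–58.
Q beats P 63–59.
S beats Q 79–43.
R beats S 64–58.
Every option loses at least one head-to-head, so there is no Condorcet winner.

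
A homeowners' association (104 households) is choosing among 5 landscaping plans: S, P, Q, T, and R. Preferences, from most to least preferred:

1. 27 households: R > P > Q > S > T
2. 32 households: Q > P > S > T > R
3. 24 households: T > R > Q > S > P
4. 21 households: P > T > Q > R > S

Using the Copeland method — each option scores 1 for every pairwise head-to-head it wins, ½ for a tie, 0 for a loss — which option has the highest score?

Q

S: beats T; loses to P, Q, and R → score 1.
P: beats S, T, and R; loses to Q → score 3.
Q: beats S, P, T, and R → score 4.
T: beats R; loses to S, P, and Q → score 1.
R: beats S; loses to P, Q, and T → score 1.
Q has the best pairwise record.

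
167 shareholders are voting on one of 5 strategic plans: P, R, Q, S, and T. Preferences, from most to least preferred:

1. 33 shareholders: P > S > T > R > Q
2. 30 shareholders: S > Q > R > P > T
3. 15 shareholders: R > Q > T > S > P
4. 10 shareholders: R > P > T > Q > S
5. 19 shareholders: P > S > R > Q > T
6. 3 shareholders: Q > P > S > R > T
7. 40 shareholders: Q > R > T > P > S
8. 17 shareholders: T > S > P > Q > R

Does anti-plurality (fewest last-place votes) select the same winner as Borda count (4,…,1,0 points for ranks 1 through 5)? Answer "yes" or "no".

no

Anti-plurality — last-place votes: P 15, R 17, Q 33, S 50, T 52. Winner: P.
Borda — scores: P 351, R 354, Q 353, S 348, T 264. Winner: R.
The two methods disagree.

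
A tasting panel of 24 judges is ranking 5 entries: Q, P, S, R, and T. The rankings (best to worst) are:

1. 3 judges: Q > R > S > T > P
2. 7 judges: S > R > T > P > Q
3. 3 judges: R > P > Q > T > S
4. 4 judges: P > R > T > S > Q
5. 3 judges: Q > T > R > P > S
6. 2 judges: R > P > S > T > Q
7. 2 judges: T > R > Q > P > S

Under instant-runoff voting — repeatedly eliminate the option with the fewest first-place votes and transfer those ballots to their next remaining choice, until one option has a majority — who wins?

Round 1: Q 6, P 4, S 7, R 5, T 2. Eliminate T.
Round 2: Q 6, P 4, S 7, R 7. Eliminate P.
Round 3: Q 6, S 7, R 11. Eliminate Q.
Round 4: S 7, R 17. R has a majority.

R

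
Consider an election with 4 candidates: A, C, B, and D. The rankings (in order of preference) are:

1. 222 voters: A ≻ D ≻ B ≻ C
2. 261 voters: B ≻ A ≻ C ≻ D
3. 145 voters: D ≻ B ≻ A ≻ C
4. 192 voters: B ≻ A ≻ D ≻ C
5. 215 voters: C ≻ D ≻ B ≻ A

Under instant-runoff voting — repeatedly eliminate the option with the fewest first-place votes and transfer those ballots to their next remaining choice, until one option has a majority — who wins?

Round 1: A 222, C 215, B 453, D 145. Eliminate D.
Round 2: A 222, C 215, B 598. B has a majority.

B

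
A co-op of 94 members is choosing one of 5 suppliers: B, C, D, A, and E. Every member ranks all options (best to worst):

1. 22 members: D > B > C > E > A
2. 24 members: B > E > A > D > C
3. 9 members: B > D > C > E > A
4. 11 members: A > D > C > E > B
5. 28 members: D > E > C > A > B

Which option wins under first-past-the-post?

First-place votes: B 33, C 0, D 50, A 11, E 0.
D has the most first-place votes.

D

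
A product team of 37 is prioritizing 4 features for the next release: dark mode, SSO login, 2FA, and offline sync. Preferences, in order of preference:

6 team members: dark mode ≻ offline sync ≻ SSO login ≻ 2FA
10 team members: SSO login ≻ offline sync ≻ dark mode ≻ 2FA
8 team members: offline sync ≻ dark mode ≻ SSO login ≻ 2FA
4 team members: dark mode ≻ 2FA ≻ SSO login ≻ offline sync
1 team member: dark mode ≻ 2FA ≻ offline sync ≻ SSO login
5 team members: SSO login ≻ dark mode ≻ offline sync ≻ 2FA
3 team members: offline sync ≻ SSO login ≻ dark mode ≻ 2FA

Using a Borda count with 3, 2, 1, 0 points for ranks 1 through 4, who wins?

dark mode

dark mode: 6·3 + 10·1 + 8·2 + 4·3 + 1·3 + 5·2 + 3·1 = 72
SSO login: 6·1 + 10·3 + 8·1 + 4·1 + 1·0 + 5·3 + 3·2 = 69
2FA: 6·0 + 10·0 + 8·0 + 4·2 + 1·2 + 5·0 + 3·0 = 10
offline sync: 6·2 + 10·2 + 8·3 + 4·0 + 1·1 + 5·1 + 3·3 = 71
dark mode has the highest Borda score (72).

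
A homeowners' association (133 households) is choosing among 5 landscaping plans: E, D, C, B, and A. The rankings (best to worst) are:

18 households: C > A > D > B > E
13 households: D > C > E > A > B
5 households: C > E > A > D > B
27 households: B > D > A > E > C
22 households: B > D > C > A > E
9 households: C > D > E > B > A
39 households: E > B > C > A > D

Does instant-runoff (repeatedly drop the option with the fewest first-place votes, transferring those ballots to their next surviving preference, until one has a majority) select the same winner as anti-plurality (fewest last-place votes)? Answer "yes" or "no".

no

Instant-runoff — R1 E 39, D 13, C 32, B 49, A 0 (A out); R2 E 39, D 13, C 32, B 49 (D out); R3 E 39, C 45, B 49 (E out); R4 C 45, B 88 (B winner). Winner: B.
Anti-plurality — last-place votes: E 40, D 39, C 27, B 18, A 9. Winner: A.
The two methods disagree.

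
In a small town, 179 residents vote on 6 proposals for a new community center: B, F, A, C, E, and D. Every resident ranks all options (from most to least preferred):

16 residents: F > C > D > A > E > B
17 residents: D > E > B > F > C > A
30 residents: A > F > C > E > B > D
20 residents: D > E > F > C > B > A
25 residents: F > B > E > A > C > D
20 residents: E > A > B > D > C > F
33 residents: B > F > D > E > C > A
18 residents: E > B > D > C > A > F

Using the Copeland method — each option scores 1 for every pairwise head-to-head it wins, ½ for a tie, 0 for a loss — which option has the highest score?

B: beats A, C, and D; loses to F and E → score 3.
F: beats B, A, C, E, and D → score 5.
A: loses to B, F, C, E, and D → score 0.
C: beats A; loses to B, F, E, and D → score 1.
E: beats B, A, C, and D; loses to F → score 4.
D: beats A and C; loses to B, F, and E → score 2.
F has the best pairwise record.

F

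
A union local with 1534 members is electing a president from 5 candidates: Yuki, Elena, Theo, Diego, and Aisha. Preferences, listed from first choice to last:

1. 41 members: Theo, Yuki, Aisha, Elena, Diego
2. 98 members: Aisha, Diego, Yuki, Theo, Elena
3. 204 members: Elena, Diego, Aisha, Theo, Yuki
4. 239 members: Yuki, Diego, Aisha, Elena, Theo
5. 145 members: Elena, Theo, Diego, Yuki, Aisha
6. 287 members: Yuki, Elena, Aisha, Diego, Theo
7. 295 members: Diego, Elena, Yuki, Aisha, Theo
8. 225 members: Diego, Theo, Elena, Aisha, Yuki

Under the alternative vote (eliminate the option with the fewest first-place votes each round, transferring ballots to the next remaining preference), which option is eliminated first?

Theo

Round 1: Yuki 526, Elena 349, Theo 41, Diego 520, Aisha 98. Eliminate Theo.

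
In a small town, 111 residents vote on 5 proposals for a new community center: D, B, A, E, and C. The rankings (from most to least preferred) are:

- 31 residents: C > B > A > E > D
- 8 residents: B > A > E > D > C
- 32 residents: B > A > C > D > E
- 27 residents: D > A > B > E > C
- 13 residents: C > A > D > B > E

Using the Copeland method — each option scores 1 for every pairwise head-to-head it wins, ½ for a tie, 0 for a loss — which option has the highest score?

D: beats E; loses to B, A, and C → score 1.
B: beats D, A, E, and C → score 4.
A: beats D, E, and C; loses to B → score 3.
E: loses to D, B, A, and C → score 0.
C: beats D and E; loses to B and A → score 2.
B has the best pairwise record.

B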